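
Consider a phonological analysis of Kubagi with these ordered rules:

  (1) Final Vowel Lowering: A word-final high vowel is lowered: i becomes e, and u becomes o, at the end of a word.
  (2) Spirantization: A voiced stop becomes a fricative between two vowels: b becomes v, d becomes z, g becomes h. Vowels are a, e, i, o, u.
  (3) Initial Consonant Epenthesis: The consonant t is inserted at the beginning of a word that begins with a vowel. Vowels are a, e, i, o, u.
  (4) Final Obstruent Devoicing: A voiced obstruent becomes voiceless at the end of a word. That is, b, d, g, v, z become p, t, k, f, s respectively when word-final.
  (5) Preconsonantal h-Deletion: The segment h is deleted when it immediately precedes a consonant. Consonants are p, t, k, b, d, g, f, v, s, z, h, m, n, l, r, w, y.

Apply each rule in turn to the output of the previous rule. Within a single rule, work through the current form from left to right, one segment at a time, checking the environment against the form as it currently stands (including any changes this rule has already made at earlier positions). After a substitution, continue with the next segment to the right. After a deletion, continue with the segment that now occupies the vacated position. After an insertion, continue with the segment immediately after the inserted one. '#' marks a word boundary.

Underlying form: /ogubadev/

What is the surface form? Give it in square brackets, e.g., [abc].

(1) Final Vowel Lowering: no change — [ogubadev]
(2) Spirantization: [ogubadev] → [ohuvazev]
(3) Initial Consonant Epenthesis: [ohuvazev] → [tohuvazev]
(4) Final Obstruent Devoicing: [tohuvazev] → [tohuvazef]
(5) Preconsonantal h-Deletion: no change — [tohuvazef]

[tohuvazef]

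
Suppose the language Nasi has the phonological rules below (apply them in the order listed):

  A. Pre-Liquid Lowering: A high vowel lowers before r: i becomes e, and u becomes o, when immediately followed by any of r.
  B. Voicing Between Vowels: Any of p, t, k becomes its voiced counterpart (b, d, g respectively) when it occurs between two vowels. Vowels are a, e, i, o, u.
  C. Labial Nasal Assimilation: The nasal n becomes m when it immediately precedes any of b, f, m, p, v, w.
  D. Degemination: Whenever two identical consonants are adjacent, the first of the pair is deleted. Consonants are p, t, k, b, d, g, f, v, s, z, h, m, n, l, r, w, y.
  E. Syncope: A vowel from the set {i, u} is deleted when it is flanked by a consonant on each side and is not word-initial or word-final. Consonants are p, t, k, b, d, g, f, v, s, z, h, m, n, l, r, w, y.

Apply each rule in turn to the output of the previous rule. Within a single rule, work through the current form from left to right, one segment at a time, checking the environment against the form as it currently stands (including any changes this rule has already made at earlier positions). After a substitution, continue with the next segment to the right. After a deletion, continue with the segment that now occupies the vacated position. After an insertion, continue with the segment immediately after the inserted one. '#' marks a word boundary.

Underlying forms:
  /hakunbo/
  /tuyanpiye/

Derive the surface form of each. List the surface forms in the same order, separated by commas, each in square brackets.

/hakunbo/:
  A Pre-Liquid Lowering: no change — [hakunbo]
  B Voicing Between Vowels: [hakunbo] → [hagunbo]
  C Labial Nasal Assimilation: [hagunbo] → [hagumbo]
  D Degemination: no change — [hagumbo]
  E Syncope: [hagumbo] → [hagmbo]
/tuyanpiye/:
  A Pre-Liquid Lowering: no change — [tuyanpiye]
  B Voicing Between Vowels: no change — [tuyanpiye]
  C Labial Nasal Assimilation: [tuyanpiye] → [tuyampiye]
  D Degemination: no change — [tuyampiye]
  E Syncope: [tuyampiye] → [tyampye]

[hagmbo], [tyampye]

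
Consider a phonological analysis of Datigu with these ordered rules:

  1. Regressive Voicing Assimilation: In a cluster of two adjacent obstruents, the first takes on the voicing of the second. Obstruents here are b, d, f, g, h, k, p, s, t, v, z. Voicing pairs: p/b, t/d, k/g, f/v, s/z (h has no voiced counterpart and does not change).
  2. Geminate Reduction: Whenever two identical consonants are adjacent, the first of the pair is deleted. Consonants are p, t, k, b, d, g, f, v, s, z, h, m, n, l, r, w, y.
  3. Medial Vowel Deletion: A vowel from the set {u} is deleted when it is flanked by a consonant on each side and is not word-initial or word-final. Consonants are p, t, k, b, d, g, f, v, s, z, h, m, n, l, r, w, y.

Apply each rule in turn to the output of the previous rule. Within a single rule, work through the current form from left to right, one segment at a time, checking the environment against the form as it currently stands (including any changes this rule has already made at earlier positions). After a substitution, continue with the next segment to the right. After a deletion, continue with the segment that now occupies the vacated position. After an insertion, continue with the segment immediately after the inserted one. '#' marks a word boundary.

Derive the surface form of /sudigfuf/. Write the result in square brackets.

1 Regressive Voicing Assimilation: [sudigfuf] → [sudikfuf]
2 Geminate Reduction: no change — [sudikfuf]
3 Medial Vowel Deletion: [sudikfuf] → [sdikff]

[sdikff]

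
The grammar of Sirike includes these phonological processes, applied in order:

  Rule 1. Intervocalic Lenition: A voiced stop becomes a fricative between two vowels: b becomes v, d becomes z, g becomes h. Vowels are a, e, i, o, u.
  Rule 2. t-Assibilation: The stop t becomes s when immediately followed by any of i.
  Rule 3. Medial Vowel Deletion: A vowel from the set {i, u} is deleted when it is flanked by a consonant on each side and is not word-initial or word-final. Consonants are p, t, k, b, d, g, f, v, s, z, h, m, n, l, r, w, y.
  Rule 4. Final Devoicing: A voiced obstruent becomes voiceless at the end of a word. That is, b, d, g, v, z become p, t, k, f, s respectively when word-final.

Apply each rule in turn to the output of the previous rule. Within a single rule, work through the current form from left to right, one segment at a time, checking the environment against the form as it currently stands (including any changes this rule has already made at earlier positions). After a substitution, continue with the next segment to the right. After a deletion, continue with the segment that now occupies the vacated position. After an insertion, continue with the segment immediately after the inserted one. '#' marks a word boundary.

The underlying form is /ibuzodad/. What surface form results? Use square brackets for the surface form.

Rule 1 Intervocalic Lenition: [ibuzodad] → [ivuzozad]
Rule 2 t-Assibilation: no change — [ivuzozad]
Rule 3 Medial Vowel Deletion: [ivuzozad] → [ivzozad]
Rule 4 Final Devoicing: [ivzozad] → [ivzozat]

[ivzozat]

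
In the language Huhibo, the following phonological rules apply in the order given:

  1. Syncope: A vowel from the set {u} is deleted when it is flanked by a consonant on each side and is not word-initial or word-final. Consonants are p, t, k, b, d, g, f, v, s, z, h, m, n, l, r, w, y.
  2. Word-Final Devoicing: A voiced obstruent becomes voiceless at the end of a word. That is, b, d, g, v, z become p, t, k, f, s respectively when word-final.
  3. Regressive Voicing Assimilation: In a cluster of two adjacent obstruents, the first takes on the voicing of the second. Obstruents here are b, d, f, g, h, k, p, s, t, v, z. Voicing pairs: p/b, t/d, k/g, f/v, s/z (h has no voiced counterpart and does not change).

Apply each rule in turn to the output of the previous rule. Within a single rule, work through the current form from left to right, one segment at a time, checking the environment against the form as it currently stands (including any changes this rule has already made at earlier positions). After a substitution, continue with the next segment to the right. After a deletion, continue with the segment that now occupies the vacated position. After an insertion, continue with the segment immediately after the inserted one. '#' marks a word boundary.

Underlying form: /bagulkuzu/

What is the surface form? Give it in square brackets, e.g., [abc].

1 Syncope: [bagulkuzu] → [baglkzu]
2 Word-Final Devoicing: no change — [baglkzu]
3 Regressive Voicing Assimilation: [baglkzu] → [baglgzu]

[baglgzu]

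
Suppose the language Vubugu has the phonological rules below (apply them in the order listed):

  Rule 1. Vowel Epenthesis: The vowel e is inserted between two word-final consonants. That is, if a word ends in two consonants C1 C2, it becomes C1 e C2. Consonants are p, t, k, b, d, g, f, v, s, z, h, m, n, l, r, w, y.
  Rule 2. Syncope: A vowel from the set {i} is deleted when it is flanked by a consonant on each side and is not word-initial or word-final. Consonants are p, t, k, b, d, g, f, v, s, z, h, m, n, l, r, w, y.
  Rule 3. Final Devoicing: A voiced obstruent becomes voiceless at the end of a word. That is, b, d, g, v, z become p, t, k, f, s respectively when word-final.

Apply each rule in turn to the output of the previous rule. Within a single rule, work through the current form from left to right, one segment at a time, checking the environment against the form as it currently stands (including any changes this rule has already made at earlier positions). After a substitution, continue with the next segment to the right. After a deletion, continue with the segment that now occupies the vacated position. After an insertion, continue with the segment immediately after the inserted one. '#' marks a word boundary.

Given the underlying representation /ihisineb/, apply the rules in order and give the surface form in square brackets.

Rule 1 Vowel Epenthesis: no change — [ihisineb]
Rule 2 Syncope: [ihisineb] → [ihsneb]
Rule 3 Final Devoicing: [ihsneb] → [ihsnep]

[ihsnep]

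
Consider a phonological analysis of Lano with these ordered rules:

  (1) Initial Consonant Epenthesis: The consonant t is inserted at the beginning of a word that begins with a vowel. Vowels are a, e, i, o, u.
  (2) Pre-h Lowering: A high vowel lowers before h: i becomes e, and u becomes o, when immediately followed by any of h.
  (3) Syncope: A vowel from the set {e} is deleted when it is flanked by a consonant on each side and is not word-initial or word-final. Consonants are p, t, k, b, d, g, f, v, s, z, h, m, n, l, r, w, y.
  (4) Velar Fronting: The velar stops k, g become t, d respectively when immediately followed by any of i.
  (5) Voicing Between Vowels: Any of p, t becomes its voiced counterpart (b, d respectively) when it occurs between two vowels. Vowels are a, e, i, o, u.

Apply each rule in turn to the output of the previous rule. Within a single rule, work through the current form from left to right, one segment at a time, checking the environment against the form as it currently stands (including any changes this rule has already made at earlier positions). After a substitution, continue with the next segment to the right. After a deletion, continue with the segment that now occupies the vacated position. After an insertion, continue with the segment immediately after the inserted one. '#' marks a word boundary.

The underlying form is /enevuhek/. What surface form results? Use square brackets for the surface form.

[tnvohk]

(1) Initial Consonant Epenthesis: [enevuhek] → [tenevuhek]
(2) Pre-h Lowering: [tenevuhek] → [tenevohek]
(3) Syncope: [tenevohek] → [tnvohk]
(4) Velar Fronting: no change — [tnvohk]
(5) Voicing Between Vowels: no change — [tnvohk]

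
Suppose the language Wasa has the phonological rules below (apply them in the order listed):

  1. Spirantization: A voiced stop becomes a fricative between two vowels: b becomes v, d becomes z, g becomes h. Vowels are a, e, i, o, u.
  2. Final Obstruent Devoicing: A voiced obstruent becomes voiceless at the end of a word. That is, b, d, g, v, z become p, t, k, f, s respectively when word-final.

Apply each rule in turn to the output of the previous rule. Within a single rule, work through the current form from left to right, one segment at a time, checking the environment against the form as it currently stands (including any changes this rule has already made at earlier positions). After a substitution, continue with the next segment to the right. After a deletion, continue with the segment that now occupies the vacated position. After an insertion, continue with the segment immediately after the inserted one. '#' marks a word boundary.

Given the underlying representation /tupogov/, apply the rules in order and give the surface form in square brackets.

[tupohof]

1 Spirantization: [tupogov] → [tupohov]
2 Final Obstruent Devoicing: [tupohov] → [tupohof]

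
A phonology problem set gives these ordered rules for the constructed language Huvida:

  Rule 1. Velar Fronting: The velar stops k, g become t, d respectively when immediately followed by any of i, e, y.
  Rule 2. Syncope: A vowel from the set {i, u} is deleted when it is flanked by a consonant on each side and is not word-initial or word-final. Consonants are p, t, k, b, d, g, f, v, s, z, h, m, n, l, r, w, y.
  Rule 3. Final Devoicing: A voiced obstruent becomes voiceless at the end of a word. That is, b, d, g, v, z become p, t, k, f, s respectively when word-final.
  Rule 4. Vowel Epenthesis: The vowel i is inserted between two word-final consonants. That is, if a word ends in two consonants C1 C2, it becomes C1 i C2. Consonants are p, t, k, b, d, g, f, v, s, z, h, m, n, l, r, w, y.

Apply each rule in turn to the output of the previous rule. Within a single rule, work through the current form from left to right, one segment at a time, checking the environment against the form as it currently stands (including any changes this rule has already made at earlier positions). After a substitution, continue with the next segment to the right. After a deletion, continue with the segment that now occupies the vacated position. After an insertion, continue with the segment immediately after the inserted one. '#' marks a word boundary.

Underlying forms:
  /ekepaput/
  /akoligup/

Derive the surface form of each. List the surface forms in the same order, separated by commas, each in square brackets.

[etepapit], [akolgip]

/ekepaput/:
  Rule 1 Velar Fronting: [ekepaput] → [etepaput]
  Rule 2 Syncope: [etepaput] → [etepapt]
  Rule 3 Final Devoicing: no change — [etepapt]
  Rule 4 Vowel Epenthesis: [etepapt] → [etepapit]
/akoligup/:
  Rule 1 Velar Fronting: no change — [akoligup]
  Rule 2 Syncope: [akoligup] → [akolgp]
  Rule 3 Final Devoicing: no change — [akolgp]
  Rule 4 Vowel Epenthesis: [akolgp] → [akolgip]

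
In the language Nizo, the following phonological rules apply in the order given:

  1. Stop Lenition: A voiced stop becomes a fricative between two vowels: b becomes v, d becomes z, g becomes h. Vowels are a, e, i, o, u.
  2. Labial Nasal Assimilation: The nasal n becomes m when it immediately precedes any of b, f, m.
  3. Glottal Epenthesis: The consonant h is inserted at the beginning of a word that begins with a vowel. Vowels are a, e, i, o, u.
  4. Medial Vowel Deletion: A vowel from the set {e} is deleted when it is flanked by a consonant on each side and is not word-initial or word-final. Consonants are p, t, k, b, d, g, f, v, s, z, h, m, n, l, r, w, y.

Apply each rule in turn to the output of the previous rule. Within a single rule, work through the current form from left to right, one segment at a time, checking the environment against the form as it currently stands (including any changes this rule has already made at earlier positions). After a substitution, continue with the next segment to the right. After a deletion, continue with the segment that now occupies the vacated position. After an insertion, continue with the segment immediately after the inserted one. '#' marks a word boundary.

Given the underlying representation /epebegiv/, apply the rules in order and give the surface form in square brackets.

1 Stop Lenition: [epebegiv] → [epevehiv]
2 Labial Nasal Assimilation: no change — [epevehiv]
3 Glottal Epenthesis: [epevehiv] → [hepevehiv]
4 Medial Vowel Deletion: [hepevehiv] → [hpvhiv]

[hpvhiv]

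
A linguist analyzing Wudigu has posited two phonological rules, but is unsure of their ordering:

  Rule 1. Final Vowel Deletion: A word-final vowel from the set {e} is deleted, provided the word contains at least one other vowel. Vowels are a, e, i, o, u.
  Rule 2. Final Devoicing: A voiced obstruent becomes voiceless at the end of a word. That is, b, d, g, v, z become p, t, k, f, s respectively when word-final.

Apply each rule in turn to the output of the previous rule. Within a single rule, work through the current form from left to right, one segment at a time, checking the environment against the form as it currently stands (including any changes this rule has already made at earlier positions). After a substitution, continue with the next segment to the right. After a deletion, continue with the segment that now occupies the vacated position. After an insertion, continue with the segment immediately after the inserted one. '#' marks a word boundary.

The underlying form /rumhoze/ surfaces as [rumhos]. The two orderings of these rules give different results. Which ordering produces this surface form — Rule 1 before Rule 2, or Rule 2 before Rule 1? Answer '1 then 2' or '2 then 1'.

1 then 2

Order 1 then 2:
  1 Final Vowel Deletion: [rumhoze] → [rumhoz]
  2 Final Devoicing: [rumhoz] → [rumhos]
  result: [rumhos]
Order 2 then 1:
  2 Final Devoicing: no change — [rumhoze]
  1 Final Vowel Deletion: [rumhoze] → [rumhoz]
  result: [rumhoz]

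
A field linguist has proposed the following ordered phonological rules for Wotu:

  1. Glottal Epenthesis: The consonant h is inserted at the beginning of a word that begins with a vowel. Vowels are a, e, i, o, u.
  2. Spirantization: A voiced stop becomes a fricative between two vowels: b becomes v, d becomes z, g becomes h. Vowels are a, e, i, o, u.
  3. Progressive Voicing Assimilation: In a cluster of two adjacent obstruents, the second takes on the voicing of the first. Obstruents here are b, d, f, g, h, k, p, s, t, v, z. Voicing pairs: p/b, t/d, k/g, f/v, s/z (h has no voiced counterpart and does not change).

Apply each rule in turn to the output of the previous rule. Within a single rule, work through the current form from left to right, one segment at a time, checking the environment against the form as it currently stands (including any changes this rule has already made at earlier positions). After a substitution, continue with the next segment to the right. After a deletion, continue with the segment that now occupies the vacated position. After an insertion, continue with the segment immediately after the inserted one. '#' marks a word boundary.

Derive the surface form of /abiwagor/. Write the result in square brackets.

1 Glottal Epenthesis: [abiwagor] → [habiwagor]
2 Spirantization: [habiwagor] → [haviwahor]
3 Progressive Voicing Assimilation: no change — [haviwahor]

[haviwahor]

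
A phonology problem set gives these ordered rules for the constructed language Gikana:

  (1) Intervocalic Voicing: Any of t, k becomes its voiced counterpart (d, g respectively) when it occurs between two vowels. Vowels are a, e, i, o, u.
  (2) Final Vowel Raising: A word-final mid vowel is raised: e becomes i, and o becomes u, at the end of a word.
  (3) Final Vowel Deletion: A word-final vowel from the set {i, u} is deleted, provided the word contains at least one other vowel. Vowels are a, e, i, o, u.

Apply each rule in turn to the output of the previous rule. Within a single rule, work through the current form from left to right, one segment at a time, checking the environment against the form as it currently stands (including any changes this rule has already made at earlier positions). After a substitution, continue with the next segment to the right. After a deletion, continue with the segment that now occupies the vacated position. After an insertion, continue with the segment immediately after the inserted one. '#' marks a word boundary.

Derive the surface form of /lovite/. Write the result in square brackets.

(1) Intervocalic Voicing: [lovite] → [lovide]
(2) Final Vowel Raising: [lovide] → [lovidi]
(3) Final Vowel Deletion: [lovidi] → [lovid]

[lovid]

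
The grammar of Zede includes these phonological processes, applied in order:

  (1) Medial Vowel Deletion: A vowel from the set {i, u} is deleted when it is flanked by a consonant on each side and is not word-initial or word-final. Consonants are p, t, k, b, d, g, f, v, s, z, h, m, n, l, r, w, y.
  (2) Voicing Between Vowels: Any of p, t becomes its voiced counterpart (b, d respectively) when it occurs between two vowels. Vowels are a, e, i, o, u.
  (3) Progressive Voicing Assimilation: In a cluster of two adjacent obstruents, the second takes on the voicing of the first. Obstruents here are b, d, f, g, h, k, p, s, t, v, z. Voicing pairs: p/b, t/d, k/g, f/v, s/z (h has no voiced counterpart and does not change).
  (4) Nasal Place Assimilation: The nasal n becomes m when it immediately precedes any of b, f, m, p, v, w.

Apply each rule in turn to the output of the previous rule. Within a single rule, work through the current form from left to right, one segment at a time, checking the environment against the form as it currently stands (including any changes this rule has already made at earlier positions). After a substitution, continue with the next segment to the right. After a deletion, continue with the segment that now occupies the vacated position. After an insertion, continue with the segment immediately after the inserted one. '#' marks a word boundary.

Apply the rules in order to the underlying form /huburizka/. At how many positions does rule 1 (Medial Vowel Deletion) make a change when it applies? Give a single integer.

(1) Medial Vowel Deletion: [huburizka] → [hbrzka]
(2) Voicing Between Vowels: no change — [hbrzka]
(3) Progressive Voicing Assimilation: [hbrzka] → [hprzga]
(4) Nasal Place Assimilation: no change — [hprzga]
Rule 1 changed 3 position(s).

3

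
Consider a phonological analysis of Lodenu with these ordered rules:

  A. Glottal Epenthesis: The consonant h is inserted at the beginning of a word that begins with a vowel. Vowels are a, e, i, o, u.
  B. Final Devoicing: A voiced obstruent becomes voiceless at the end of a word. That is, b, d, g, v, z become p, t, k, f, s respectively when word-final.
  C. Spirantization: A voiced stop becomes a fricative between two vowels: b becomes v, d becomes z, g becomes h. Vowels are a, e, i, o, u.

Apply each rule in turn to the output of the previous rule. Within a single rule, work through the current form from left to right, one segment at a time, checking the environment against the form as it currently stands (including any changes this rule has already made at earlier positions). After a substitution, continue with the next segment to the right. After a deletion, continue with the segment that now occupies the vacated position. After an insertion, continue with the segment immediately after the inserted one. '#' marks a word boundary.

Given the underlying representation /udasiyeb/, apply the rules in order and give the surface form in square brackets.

[huzasiyep]

A Glottal Epenthesis: [udasiyeb] → [hudasiyeb]
B Final Devoicing: [hudasiyeb] → [hudasiyep]
C Spirantization: [hudasiyep] → [huzasiyep]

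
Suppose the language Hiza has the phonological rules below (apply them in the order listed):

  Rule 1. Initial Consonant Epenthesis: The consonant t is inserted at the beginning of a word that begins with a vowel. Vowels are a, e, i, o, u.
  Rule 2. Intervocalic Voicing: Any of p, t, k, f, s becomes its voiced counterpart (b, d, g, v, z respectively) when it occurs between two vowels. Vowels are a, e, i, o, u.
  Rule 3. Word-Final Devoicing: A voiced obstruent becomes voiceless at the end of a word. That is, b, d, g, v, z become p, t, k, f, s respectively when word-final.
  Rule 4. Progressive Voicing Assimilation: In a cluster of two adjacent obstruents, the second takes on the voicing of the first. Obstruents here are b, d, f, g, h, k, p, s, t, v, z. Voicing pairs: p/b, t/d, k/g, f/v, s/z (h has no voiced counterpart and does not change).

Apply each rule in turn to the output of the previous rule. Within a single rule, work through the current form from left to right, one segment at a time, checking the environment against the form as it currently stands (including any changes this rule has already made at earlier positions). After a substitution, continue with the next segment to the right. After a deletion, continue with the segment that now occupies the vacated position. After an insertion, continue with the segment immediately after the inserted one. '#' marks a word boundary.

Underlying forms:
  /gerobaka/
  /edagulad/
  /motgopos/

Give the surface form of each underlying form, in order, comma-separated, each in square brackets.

/gerobaka/:
  Rule 1 Initial Consonant Epenthesis: no change — [gerobaka]
  Rule 2 Intervocalic Voicing: [gerobaka] → [gerobaga]
  Rule 3 Word-Final Devoicing: no change — [gerobaga]
  Rule 4 Progressive Voicing Assimilation: no change — [gerobaga]
/edagulad/:
  Rule 1 Initial Consonant Epenthesis: [edagulad] → [tedagulad]
  Rule 2 Intervocalic Voicing: no change — [tedagulad]
  Rule 3 Word-Final Devoicing: [tedagulad] → [tedagulat]
  Rule 4 Progressive Voicing Assimilation: no change — [tedagulat]
/motgopos/:
  Rule 1 Initial Consonant Epenthesis: no change — [motgopos]
  Rule 2 Intervocalic Voicing: [motgopos] → [motgobos]
  Rule 3 Word-Final Devoicing: no change — [motgobos]
  Rule 4 Progressive Voicing Assimilation: [motgobos] → [motkobos]

[gerobaga], [tedagulat], [motkobos]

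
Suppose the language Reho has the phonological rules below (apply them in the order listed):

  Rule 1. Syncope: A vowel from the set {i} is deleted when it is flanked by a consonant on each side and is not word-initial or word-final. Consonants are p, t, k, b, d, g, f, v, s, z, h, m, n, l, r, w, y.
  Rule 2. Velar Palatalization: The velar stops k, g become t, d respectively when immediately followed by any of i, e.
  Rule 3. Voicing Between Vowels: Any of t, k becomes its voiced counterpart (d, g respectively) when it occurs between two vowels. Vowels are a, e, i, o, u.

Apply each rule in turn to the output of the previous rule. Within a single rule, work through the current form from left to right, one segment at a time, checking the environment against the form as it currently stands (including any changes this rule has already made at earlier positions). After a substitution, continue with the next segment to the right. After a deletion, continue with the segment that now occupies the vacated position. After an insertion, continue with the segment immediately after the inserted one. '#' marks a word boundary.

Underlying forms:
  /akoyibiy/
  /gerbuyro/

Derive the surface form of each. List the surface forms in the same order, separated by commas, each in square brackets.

/akoyibiy/:
  Rule 1 Syncope: [akoyibiy] → [akoyby]
  Rule 2 Velar Palatalization: no change — [akoyby]
  Rule 3 Voicing Between Vowels: [akoyby] → [agoyby]
/gerbuyro/:
  Rule 1 Syncope: no change — [gerbuyro]
  Rule 2 Velar Palatalization: [gerbuyro] → [derbuyro]
  Rule 3 Voicing Between Vowels: no change — [derbuyro]

[agoyby], [derbuyro]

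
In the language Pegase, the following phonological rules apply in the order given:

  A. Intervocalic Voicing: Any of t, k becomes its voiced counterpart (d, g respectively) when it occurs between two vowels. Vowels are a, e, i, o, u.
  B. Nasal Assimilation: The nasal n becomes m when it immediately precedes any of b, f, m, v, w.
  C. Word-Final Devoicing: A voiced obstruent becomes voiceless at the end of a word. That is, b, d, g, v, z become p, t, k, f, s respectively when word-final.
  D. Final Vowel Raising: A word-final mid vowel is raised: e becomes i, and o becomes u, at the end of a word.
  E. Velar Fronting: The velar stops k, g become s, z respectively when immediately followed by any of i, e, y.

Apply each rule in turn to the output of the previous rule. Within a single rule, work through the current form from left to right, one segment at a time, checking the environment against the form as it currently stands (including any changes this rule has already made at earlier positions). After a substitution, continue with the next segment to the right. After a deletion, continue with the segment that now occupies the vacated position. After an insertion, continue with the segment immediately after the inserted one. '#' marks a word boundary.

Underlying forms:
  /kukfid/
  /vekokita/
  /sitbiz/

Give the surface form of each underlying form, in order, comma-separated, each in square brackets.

[kukfit], [vegozida], [sitbis]

/kukfid/:
  A Intervocalic Voicing: no change — [kukfid]
  B Nasal Assimilation: no change — [kukfid]
  C Word-Final Devoicing: [kukfid] → [kukfit]
  D Final Vowel Raising: no change — [kukfit]
  E Velar Fronting: no change — [kukfit]
/vekokita/:
  A Intervocalic Voicing: [vekokita] → [vegogida]
  B Nasal Assimilation: no change — [vegogida]
  C Word-Final Devoicing: no change — [vegogida]
  D Final Vowel Raising: no change — [vegogida]
  E Velar Fronting: [vegogida] → [vegozida]
/sitbiz/:
  A Intervocalic Voicing: no change — [sitbiz]
  B Nasal Assimilation: no change — [sitbiz]
  C Word-Final Devoicing: [sitbiz] → [sitbis]
  D Final Vowel Raising: no change — [sitbis]
  E Velar Fronting: no change — [sitbis]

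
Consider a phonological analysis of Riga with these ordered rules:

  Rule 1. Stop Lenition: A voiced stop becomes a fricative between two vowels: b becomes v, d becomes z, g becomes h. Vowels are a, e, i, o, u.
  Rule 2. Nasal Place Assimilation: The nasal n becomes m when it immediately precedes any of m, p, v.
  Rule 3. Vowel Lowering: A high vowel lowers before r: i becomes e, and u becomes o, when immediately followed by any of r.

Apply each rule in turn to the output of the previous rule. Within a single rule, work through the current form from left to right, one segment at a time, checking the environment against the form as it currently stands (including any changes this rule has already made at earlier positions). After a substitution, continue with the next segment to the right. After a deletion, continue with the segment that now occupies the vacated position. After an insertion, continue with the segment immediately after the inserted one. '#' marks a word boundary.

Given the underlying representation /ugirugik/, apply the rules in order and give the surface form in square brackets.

[uheruhik]

Rule 1 Stop Lenition: [ugirugik] → [uhiruhik]
Rule 2 Nasal Place Assimilation: no change — [uhiruhik]
Rule 3 Vowel Lowering: [uhiruhik] → [uheruhik]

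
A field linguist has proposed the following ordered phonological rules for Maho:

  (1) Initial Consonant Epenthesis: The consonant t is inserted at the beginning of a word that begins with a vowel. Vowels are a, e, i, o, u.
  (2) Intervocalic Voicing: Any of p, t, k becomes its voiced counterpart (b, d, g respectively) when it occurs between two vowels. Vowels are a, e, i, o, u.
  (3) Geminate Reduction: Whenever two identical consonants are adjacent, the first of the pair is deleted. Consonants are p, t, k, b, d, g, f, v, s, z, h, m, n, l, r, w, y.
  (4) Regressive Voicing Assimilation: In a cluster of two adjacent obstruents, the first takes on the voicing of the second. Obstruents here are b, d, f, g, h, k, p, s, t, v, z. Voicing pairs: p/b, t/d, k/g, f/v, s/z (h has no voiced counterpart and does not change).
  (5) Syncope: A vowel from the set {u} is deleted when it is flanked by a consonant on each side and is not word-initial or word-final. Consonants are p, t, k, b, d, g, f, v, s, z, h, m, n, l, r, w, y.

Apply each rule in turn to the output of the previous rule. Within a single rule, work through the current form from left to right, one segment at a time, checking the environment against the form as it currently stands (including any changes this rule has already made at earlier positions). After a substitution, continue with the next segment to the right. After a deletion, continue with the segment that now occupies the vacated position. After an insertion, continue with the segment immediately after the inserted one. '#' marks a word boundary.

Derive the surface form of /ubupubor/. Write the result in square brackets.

(1) Initial Consonant Epenthesis: [ubupubor] → [tubupubor]
(2) Intervocalic Voicing: [tubupubor] → [tubububor]
(3) Geminate Reduction: no change — [tubububor]
(4) Regressive Voicing Assimilation: no change — [tubububor]
(5) Syncope: [tubububor] → [tbbbor]

[tbbbor]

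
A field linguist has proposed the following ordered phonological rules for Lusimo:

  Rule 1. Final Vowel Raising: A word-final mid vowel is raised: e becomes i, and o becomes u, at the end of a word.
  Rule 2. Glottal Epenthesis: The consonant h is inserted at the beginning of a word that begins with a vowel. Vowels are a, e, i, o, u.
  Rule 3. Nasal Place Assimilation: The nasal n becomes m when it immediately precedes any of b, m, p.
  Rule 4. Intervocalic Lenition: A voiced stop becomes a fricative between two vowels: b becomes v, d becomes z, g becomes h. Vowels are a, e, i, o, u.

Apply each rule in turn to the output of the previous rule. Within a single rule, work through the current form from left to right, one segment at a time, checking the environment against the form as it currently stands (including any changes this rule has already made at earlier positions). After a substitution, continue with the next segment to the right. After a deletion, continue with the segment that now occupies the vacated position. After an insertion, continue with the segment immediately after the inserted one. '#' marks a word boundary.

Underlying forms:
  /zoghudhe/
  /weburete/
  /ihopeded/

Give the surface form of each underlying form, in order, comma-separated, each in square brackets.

[zoghudhi], [wevureti], [hihopezed]

/zoghudhe/:
  Rule 1 Final Vowel Raising: [zoghudhe] → [zoghudhi]
  Rule 2 Glottal Epenthesis: no change — [zoghudhi]
  Rule 3 Nasal Place Assimilation: no change — [zoghudhi]
  Rule 4 Intervocalic Lenition: no change — [zoghudhi]
/weburete/:
  Rule 1 Final Vowel Raising: [weburete] → [webureti]
  Rule 2 Glottal Epenthesis: no change — [webureti]
  Rule 3 Nasal Place Assimilation: no change — [webureti]
  Rule 4 Intervocalic Lenition: [webureti] → [wevureti]
/ihopeded/:
  Rule 1 Final Vowel Raising: no change — [ihopeded]
  Rule 2 Glottal Epenthesis: [ihopeded] → [hihopeded]
  Rule 3 Nasal Place Assimilation: no change — [hihopeded]
  Rule 4 Intervocalic Lenition: [hihopeded] → [hihopezed]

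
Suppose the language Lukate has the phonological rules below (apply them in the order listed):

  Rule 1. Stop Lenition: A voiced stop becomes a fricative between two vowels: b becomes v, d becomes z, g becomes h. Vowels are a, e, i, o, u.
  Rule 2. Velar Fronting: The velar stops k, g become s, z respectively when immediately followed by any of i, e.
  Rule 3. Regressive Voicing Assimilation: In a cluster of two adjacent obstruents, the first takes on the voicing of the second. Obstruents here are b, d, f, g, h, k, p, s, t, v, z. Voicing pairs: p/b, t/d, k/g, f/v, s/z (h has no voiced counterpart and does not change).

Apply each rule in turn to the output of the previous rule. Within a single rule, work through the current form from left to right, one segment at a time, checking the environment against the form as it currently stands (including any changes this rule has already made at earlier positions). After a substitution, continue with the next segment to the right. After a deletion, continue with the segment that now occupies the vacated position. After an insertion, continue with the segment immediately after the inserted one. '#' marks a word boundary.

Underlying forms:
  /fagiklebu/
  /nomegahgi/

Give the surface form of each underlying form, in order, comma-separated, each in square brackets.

/fagiklebu/:
  Rule 1 Stop Lenition: [fagiklebu] → [fahiklevu]
  Rule 2 Velar Fronting: no change — [fahiklevu]
  Rule 3 Regressive Voicing Assimilation: no change — [fahiklevu]
/nomegahgi/:
  Rule 1 Stop Lenition: [nomegahgi] → [nomehahgi]
  Rule 2 Velar Fronting: [nomehahgi] → [nomehahzi]
  Rule 3 Regressive Voicing Assimilation: no change — [nomehahzi]

[fahiklevu], [nomehahzi]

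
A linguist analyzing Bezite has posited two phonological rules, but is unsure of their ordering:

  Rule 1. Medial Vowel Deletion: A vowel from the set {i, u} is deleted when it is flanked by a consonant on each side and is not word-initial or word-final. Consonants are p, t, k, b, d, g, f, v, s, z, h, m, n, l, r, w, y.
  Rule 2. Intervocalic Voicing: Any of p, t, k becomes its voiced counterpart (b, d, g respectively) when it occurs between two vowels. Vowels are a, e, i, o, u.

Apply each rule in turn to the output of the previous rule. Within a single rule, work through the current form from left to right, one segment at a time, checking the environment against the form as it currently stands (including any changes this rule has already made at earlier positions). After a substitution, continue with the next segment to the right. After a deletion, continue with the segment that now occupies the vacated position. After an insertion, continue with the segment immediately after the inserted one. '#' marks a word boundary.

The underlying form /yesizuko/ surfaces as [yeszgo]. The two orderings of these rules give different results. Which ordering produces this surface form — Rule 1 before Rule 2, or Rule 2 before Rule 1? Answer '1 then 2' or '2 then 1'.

Order 1 then 2:
  1 Medial Vowel Deletion: [yesizuko] → [yeszko]
  2 Intervocalic Voicing: no change — [yeszko]
  result: [yeszko]
Order 2 then 1:
  2 Intervocalic Voicing: [yesizuko] → [yesizugo]
  1 Medial Vowel Deletion: [yesizugo] → [yeszgo]
  result: [yeszgo]

2 then 1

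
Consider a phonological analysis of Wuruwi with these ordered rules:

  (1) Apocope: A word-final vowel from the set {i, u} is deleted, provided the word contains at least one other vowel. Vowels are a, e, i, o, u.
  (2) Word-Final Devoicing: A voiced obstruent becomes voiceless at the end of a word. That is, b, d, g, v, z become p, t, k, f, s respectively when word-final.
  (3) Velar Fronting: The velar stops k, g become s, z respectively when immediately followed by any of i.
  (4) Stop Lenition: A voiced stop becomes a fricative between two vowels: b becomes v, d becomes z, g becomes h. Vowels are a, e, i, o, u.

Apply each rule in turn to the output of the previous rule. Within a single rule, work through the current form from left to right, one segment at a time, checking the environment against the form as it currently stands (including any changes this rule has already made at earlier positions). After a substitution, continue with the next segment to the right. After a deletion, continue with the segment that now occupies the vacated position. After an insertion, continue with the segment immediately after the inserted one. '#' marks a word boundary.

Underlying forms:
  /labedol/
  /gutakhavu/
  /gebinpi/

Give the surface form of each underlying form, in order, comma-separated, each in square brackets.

[lavezol], [gutakhaf], [gevinp]

/labedol/:
  (1) Apocope: no change — [labedol]
  (2) Word-Final Devoicing: no change — [labedol]
  (3) Velar Fronting: no change — [labedol]
  (4) Stop Lenition: [labedol] → [lavezol]
/gutakhavu/:
  (1) Apocope: [gutakhavu] → [gutakhav]
  (2) Word-Final Devoicing: [gutakhav] → [gutakhaf]
  (3) Velar Fronting: no change — [gutakhaf]
  (4) Stop Lenition: no change — [gutakhaf]
/gebinpi/:
  (1) Apocope: [gebinpi] → [gebinp]
  (2) Word-Final Devoicing: no change — [gebinp]
  (3) Velar Fronting: no change — [gebinp]
  (4) Stop Lenition: [gebinp] → [gevinp]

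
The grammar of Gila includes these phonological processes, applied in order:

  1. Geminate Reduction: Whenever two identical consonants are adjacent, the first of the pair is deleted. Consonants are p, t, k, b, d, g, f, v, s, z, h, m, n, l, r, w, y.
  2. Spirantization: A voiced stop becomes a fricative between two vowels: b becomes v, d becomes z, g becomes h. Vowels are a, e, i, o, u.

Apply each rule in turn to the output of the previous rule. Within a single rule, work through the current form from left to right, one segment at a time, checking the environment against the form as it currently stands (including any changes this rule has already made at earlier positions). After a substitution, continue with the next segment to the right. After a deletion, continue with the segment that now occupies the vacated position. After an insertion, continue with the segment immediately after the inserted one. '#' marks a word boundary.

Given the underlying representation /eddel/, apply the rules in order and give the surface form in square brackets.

1 Geminate Reduction: [eddel] → [edel]
2 Spirantization: [edel] → [ezel]

[ezel]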